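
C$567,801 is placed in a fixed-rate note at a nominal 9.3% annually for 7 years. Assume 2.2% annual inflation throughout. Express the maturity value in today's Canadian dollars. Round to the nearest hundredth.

C$908,617.33

Nominal value at maturity: C$567,801 × (1 + 9.3%)^7 ≈ C$1,058,125.76.
Price-level factor over 7 years: (1 + 2.2%)^7 ≈ 1.1645449880.
Dividing the nominal maturity value by the price-level factor gives the value in today's money.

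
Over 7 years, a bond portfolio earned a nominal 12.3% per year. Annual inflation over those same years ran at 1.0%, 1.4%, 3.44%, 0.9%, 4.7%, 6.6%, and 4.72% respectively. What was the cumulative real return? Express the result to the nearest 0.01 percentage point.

Cumulative inflation factor: 1.010 × 1.014 × 1.0344 × 1.009 × 1.047 × 1.066 × 1.0472 ≈ 1.24932.
Nominal growth factor: 2.25247. Real growth factor = 2.25247 / 1.24932 ≈ 1.80296.
Total real return ≈ 80.2959%.

80.30%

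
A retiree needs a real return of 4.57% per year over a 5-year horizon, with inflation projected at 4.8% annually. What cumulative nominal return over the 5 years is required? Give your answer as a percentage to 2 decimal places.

Required annual nominal rate: (1+4.57%)(1+4.8%) − 1 = 9.58936%.
Cumulative over 5 years: (1 + 0.0958936)^5 − 1 ≈ 0.58067.

58.07%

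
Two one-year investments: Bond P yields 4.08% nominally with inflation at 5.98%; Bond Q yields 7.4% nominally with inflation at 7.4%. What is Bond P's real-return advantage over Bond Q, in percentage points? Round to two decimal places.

Bond P real return: 1.0408/1.0598 − 1 = -1.793%.
Bond Q real return: 1.074/1.074 − 1 = 0.000%.
Difference: -1.793 − 0.000 = -1.793 pp.

-1.79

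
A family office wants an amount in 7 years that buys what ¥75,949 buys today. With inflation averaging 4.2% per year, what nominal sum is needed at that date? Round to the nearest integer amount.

¥101,297

Cumulative price-level factor: (1+4.2%)^7 ≈ 1.3337487725.
Multiplying ¥75,949 by the price-level factor gives the future nominal sum.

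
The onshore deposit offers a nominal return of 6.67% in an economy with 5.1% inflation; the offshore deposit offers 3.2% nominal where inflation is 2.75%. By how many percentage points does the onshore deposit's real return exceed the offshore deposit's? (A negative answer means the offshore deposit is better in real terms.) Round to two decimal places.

The onshore deposit real return: 1.0667/1.051 − 1 = 1.494%.
The offshore deposit real return: 1.032/1.0275 − 1 = 0.438%.
Difference: 1.494 − 0.438 = 1.056 pp.

1.06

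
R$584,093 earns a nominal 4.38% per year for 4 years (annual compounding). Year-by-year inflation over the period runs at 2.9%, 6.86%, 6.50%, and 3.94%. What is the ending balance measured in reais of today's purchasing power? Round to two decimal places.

Nominal value at maturity: R$584,093 × (1 + 4.38%)^4 ≈ R$693,347.85.
Price-level factor over 4 years: 1.029 × 1.0686 × 1.0650 × 1.0394 ≈ 1.2172025818.
The maturity value deflated by that factor is the answer in today's purchasing power.

R$569,624.04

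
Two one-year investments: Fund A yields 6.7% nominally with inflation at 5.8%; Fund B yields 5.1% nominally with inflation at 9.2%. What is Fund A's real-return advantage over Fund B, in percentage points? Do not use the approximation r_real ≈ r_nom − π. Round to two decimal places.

Fund A real return: 1.067/1.058 − 1 = 0.851%.
Fund B real return: 1.051/1.092 − 1 = -3.755%.
Difference: 0.851 − (-3.755) = 4.606 pp.

4.61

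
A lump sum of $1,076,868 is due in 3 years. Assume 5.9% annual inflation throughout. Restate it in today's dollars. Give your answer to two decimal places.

Price-level factor over 3 years: (1 + 5.9%)^3 = 1.187648379.
Purchasing power today: $1,076,868 divided by that factor.

$906,722.91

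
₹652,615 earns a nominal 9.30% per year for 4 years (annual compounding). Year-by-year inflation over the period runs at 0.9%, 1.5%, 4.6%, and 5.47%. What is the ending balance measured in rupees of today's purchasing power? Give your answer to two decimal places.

₹824,365.60

Nominal value at maturity: ₹652,615 × (1 + 9.30%)^4 ≈ ₹931,403.14.
Price-level factor over 4 years: 1.009 × 1.015 × 1.046 × 1.0547 ≈ 1.1298423230.
The maturity value deflated by that factor is the answer in today's purchasing power.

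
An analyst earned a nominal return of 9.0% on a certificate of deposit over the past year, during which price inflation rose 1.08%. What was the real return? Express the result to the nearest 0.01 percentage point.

Real return via the Fisher equation: (1 + 9.0%)/(1 + 1.08%) − 1 = 1.090/1.0108 − 1 ≈ 0.07835.

7.84%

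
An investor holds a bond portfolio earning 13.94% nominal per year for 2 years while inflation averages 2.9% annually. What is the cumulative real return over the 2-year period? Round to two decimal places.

22.61%

The annual real rate is (1+13.94%)/(1+2.9%) − 1 = 10.7289%.
Compounded over 2 years: (1 + 0.107289)^2 − 1 ≈ 0.22609.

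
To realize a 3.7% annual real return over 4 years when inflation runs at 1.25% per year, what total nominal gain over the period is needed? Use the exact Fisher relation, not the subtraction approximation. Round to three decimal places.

Required annual nominal rate: (1+3.7%)(1+1.25%) − 1 = 4.99625%.
Cumulative over 4 years: (1 + 0.0499625)^4 − 1 ≈ 0.21533.

21.533%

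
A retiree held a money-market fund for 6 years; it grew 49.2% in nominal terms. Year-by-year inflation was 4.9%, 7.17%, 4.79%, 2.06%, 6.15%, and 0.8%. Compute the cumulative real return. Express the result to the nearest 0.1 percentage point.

16.0%

Cumulative inflation factor: 1.049 × 1.0717 × 1.0479 × 1.0206 × 1.0615 × 1.008 ≈ 1.28648.
Nominal growth factor: 1.49200. Real growth factor = 1.49200 / 1.28648 ≈ 1.15975.
Total real return ≈ 15.9749%.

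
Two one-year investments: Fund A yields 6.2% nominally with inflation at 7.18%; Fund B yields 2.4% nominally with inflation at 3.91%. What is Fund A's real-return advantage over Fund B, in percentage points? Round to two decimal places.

0.54

Fund A real return: 1.062/1.0718 − 1 = -0.914%.
Fund B real return: 1.024/1.0391 − 1 = -1.453%.
Difference: -0.914 − (-1.453) = 0.539 pp.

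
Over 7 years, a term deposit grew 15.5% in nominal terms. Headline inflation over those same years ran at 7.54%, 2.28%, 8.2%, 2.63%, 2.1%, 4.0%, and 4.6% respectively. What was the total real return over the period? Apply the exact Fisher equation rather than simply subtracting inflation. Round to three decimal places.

-14.861%

Cumulative inflation factor: 1.0754 × 1.0228 × 1.082 × 1.0263 × 1.021 × 1.040 × 1.046 ≈ 1.35660.
Nominal growth factor: 1.15500. Real growth factor = 1.15500 / 1.35660 ≈ 0.85139.
Total real return ≈ -14.8609%.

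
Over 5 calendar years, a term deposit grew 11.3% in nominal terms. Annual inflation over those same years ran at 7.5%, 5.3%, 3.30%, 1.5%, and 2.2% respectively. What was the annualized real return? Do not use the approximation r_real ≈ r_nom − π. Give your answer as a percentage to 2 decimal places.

Cumulative inflation factor: 1.075 × 1.053 × 1.0330 × 1.015 × 1.022 ≈ 1.21298.
Nominal growth factor: 1.11300. Real growth factor = 1.11300 / 1.21298 ≈ 0.91757.
Annualized: 0.91757^(1/5) − 1 ≈ -0.01706.

-1.71%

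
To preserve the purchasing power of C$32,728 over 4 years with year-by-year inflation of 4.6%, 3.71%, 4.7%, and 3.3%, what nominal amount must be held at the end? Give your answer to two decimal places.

Cumulative price-level factor: 1.046 × 1.0371 × 1.047 × 1.033 ≈ 1.1732736630.
Multiplying C$32,728 by the price-level factor gives the future nominal sum.

C$38,398.90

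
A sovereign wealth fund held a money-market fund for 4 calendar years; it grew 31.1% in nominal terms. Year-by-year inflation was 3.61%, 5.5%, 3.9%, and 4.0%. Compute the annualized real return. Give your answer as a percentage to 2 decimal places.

2.64%

Cumulative inflation factor: 1.0361 × 1.055 × 1.039 × 1.040 ≈ 1.18114.
Nominal growth factor: 1.31100. Real growth factor = 1.31100 / 1.18114 ≈ 1.10994.
Annualized: 1.10994^(1/4) − 1 ≈ 0.02642.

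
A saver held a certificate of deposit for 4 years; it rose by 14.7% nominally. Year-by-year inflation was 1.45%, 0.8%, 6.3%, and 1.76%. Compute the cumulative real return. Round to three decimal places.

Cumulative inflation factor: 1.0145 × 1.008 × 1.063 × 1.0176 ≈ 1.10617.
Nominal growth factor: 1.14700. Real growth factor = 1.14700 / 1.10617 ≈ 1.03691.
Total real return ≈ 3.6909%.

3.691%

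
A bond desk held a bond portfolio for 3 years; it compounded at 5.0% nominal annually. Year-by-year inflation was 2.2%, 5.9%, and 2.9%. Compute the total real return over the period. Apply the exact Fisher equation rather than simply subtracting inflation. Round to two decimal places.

3.95%

Cumulative inflation factor: 1.022 × 1.059 × 1.029 ≈ 1.11368.
Nominal growth factor: 1.15763. Real growth factor = 1.15763 / 1.11368 ≈ 1.03945.
Total real return ≈ 3.9455%.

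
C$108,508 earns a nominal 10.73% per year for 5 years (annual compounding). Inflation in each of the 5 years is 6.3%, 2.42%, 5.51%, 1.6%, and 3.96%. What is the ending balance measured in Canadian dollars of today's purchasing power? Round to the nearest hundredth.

Nominal value at maturity: C$108,508 × (1 + 10.73%)^5 ≈ C$180,629.32.
Price-level factor over 5 years: 1.063 × 1.0242 × 1.0551 × 1.016 × 1.0396 ≈ 1.2133096111.
Dividing the nominal maturity value by the price-level factor gives the value in today's money.

C$148,873.23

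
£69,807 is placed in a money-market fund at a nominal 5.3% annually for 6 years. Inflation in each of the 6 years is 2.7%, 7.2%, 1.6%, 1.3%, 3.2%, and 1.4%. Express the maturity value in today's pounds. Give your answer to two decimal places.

£80,257.05

Nominal value at maturity: £69,807 × (1 + 5.3%)^6 ≈ £95,163.24.
Price-level factor over 6 years: 1.027 × 1.072 × 1.016 × 1.013 × 1.032 × 1.014 ≈ 1.1857306184.
Dividing the nominal maturity value by the price-level factor gives the value in today's money.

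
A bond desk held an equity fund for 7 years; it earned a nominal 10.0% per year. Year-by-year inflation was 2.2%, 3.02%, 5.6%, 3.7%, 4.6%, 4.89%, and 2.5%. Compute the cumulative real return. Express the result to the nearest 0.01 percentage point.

50.29%

Cumulative inflation factor: 1.022 × 1.0302 × 1.056 × 1.037 × 1.046 × 1.0489 × 1.025 ≈ 1.29660.
Nominal growth factor: 1.94872. Real growth factor = 1.94872 / 1.29660 ≈ 1.50295.
Total real return ≈ 50.2948%.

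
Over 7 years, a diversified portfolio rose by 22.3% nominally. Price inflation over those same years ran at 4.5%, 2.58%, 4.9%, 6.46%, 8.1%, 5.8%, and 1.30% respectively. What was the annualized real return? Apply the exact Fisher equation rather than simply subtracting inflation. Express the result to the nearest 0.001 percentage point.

-1.781%

Cumulative inflation factor: 1.045 × 1.0258 × 1.049 × 1.0646 × 1.081 × 1.058 × 1.0130 ≈ 1.38695.
Nominal growth factor: 1.22300. Real growth factor = 1.22300 / 1.38695 ≈ 0.88179.
Annualized: 0.88179^(1/7) − 1 ≈ -0.01781.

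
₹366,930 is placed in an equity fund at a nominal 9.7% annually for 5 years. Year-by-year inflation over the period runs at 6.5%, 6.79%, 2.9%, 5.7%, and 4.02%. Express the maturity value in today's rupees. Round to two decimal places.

₹453,032.08

Nominal value at maturity: ₹366,930 × (1 + 9.7%)^5 ≈ ₹582,929.94.
Price-level factor over 5 years: 1.065 × 1.0679 × 1.029 × 1.057 × 1.0402 ≈ 1.2867299383.
Dividing the nominal maturity value by the price-level factor gives the value in today's money.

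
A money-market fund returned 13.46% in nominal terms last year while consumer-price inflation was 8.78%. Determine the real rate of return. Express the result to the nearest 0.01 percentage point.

4.30%

Real return via the Fisher equation: (1 + 13.46%)/(1 + 8.78%) − 1 = 1.1346/1.0878 − 1 ≈ 0.04302.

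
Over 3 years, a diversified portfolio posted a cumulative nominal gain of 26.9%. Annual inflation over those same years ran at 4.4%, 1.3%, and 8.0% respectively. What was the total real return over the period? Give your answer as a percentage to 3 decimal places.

11.104%

Cumulative inflation factor: 1.044 × 1.013 × 1.080 ≈ 1.14218.
Nominal growth factor: 1.26900. Real growth factor = 1.26900 / 1.14218 ≈ 1.11104.
Total real return ≈ 11.1035%.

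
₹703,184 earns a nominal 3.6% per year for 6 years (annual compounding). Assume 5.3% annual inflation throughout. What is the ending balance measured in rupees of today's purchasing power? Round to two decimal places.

₹637,760.01

Nominal value at maturity: ₹703,184 × (1 + 3.6%)^6 ≈ ₹869,415.77.
Price-level factor over 6 years: (1 + 5.3%)^6 ≈ 1.3632334286.
Dividing the nominal maturity value by the price-level factor gives the value in today's money.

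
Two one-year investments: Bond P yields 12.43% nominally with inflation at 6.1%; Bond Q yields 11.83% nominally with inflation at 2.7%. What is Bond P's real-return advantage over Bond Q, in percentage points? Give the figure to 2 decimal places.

Bond P real return: 1.1243/1.061 − 1 = 5.966%.
Bond Q real return: 1.1183/1.027 − 1 = 8.890%.
Difference: 5.966 − 8.890 = -2.924 pp.

-2.92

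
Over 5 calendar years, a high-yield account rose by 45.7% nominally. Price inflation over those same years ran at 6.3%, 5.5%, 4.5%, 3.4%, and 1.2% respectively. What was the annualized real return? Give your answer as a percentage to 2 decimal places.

Cumulative inflation factor: 1.063 × 1.055 × 1.045 × 1.034 × 1.012 ≈ 1.22632.
Nominal growth factor: 1.45700. Real growth factor = 1.45700 / 1.22632 ≈ 1.18811.
Annualized: 1.18811^(1/5) − 1 ≈ 0.03507.

3.51%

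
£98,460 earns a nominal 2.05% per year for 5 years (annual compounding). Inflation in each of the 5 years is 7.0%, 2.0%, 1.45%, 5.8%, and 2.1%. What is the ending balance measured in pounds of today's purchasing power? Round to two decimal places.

Nominal value at maturity: £98,460 × (1 + 2.05%)^5 ≈ £108,974.50.
Price-level factor over 5 years: 1.070 × 1.020 × 1.0145 × 1.058 × 1.021 ≈ 1.1960446991.
The maturity value deflated by that factor is the answer in today's purchasing power.

£91,112.40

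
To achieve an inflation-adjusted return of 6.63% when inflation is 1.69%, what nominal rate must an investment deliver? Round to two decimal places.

By the Fisher equation, 1 + r_nom = (1 + 6.63%)(1 + 1.69%) = 1.0663 × 1.0169 = 1.08432047.
So r_nom = 8.432047%.

8.43%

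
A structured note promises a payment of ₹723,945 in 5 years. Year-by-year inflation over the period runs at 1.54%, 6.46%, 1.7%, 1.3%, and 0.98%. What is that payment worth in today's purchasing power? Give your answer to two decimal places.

₹643,748.44

Price-level factor over 5 years: 1.0154 × 1.0646 × 1.017 × 1.013 × 1.0098 ≈ 1.1245774882.
Purchasing power today: ₹723,945 divided by that factor.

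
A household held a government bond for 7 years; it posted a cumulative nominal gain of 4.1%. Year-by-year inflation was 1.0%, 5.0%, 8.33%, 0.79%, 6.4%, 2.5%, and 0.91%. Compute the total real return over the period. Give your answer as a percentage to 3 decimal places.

-18.309%

Cumulative inflation factor: 1.010 × 1.050 × 1.0833 × 1.0079 × 1.064 × 1.025 × 1.0091 ≈ 1.27431.
Nominal growth factor: 1.04100. Real growth factor = 1.04100 / 1.27431 ≈ 0.81691.
Total real return ≈ -18.3090%.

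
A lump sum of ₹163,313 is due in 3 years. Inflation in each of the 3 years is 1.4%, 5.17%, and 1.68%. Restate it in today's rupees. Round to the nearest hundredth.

Price-level factor over 3 years: 1.014 × 1.0517 × 1.0168 ≈ 1.0843397198.
Purchasing power today: ₹163,313 divided by that factor.

₹150,610.55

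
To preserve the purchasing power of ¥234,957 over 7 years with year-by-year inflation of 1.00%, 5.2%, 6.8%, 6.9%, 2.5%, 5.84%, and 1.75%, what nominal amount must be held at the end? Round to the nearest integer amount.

¥314,617

Cumulative price-level factor: 1.0100 × 1.052 × 1.068 × 1.069 × 1.025 × 1.0584 × 1.0175 ≈ 1.3390419593.
The nominal amount required is ¥234,957 scaled up by that factor.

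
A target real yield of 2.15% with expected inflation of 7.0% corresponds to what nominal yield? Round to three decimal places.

9.301%

By the Fisher equation, 1 + r_nom = (1 + 2.15%)(1 + 7.0%) = 1.0215 × 1.070 = 1.093005.
So r_nom = 9.3005%.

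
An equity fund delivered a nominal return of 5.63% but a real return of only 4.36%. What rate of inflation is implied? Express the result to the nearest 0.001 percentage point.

1.217%

From (1+r_nom) = (1+r_real)(1+π), we get 1+π = (1 + 5.63%)/(1 + 4.36%) = 1.0563/1.0436 ≈ 1.01217.
So π ≈ 1.2169%.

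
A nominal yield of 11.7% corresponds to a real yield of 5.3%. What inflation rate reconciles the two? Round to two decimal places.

6.08%

From (1+r_nom) = (1+r_real)(1+π), we get 1+π = (1 + 11.7%)/(1 + 5.3%) = 1.117/1.053 ≈ 1.06078.
So π ≈ 6.0779%.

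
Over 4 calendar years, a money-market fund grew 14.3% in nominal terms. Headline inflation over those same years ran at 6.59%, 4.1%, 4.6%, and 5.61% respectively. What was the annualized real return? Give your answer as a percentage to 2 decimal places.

Cumulative inflation factor: 1.0659 × 1.041 × 1.046 × 1.0561 ≈ 1.22576.
Nominal growth factor: 1.14300. Real growth factor = 1.14300 / 1.22576 ≈ 0.93249.
Annualized: 0.93249^(1/4) − 1 ≈ -0.01732.

-1.73%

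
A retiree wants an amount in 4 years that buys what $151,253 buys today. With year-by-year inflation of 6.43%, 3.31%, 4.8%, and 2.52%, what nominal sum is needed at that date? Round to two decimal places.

$178,681.79

Cumulative price-level factor: 1.0643 × 1.0331 × 1.048 × 1.0252 ≈ 1.1813437932.
The nominal amount required is $151,253 scaled up by that factor.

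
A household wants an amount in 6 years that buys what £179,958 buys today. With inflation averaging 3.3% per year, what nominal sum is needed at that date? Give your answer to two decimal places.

£218,661.88

Cumulative price-level factor: (1+3.3%)^6 ≈ 1.2150717649.
Multiplying £179,958 by the price-level factor gives the future nominal sum.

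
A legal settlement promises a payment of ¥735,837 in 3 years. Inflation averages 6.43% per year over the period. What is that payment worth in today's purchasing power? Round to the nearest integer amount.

Price-level factor over 3 years: (1 + 6.43%)^3 ≈ 1.2055693177.
Purchasing power today: ¥735,837 divided by that factor.

¥610,365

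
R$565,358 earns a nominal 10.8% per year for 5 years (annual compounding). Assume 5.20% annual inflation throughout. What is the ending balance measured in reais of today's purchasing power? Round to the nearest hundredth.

Nominal value at maturity: R$565,358 × (1 + 10.8%)^5 ≈ R$944,109.45.
Price-level factor over 5 years: (1 + 5.20%)^5 ≈ 1.2884830183.
Dividing the nominal maturity value by the price-level factor gives the value in today's money.

R$732,729.45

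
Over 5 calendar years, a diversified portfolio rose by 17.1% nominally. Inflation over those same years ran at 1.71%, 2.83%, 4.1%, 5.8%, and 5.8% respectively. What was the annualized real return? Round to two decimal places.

Cumulative inflation factor: 1.0171 × 1.0283 × 1.041 × 1.058 × 1.058 ≈ 1.21872.
Nominal growth factor: 1.17100. Real growth factor = 1.17100 / 1.21872 ≈ 0.96084.
Annualized: 0.96084^(1/5) − 1 ≈ -0.00796.

-0.80%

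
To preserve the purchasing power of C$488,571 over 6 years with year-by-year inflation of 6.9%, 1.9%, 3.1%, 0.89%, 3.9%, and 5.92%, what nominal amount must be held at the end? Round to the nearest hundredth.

Cumulative price-level factor: 1.069 × 1.019 × 1.031 × 1.0089 × 1.039 × 1.0592 ≈ 1.2469590634.
The nominal amount required is C$488,571 scaled up by that factor.

C$609,228.04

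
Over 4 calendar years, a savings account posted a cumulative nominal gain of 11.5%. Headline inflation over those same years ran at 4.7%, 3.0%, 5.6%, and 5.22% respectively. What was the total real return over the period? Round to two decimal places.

-6.95%

Cumulative inflation factor: 1.047 × 1.030 × 1.056 × 1.0522 ≈ 1.19825.
Nominal growth factor: 1.11500. Real growth factor = 1.11500 / 1.19825 ≈ 0.93053.
Total real return ≈ -6.9474%.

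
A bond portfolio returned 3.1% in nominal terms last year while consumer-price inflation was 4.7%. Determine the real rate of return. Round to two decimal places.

-1.53%

Real return via the Fisher equation: (1 + 3.1%)/(1 + 4.7%) − 1 = 1.031/1.047 − 1 ≈ -0.01528.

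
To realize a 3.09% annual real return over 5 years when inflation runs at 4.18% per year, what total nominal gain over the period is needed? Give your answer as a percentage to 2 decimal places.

Required annual nominal rate: (1+3.09%)(1+4.18%) − 1 = 7.399162%.
Cumulative over 5 years: (1 + 0.07399162)^5 − 1 ≈ 0.42891.

42.89%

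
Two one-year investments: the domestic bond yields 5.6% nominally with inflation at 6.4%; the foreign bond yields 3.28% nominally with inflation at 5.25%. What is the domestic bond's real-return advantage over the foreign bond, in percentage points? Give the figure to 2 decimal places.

1.12

The domestic bond real return: 1.056/1.064 − 1 = -0.752%.
The foreign bond real return: 1.0328/1.0525 − 1 = -1.872%.
Difference: -0.752 − (-1.872) = 1.120 pp.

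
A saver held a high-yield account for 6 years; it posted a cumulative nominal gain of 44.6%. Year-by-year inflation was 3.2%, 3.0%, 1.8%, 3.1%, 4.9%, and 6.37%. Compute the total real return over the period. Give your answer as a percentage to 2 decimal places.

Cumulative inflation factor: 1.032 × 1.030 × 1.018 × 1.031 × 1.049 × 1.0637 ≈ 1.24485.
Nominal growth factor: 1.44600. Real growth factor = 1.44600 / 1.24485 ≈ 1.16158.
Total real return ≈ 16.1583%.

16.16%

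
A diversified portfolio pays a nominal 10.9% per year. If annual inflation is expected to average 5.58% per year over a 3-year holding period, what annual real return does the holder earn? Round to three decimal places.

With constant rates the annual real return is the same each year: (1+10.9%)/(1+5.58%) − 1 = 0.05039.

5.039%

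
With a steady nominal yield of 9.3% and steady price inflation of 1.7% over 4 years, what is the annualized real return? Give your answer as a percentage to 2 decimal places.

7.47%

With constant rates the annual real return is the same each year: (1+9.3%)/(1+1.7%) − 1 = 0.07473.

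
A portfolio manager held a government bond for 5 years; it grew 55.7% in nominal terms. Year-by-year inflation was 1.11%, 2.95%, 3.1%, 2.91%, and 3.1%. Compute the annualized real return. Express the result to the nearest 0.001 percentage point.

6.458%

Cumulative inflation factor: 1.0111 × 1.0295 × 1.031 × 1.0291 × 1.031 ≈ 1.13866.
Nominal growth factor: 1.55700. Real growth factor = 1.55700 / 1.13866 ≈ 1.36739.
Annualized: 1.36739^(1/5) − 1 ≈ 0.06458.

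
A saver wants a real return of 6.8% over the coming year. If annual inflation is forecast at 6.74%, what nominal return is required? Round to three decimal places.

13.998%

By the Fisher equation, 1 + r_nom = (1 + 6.8%)(1 + 6.74%) = 1.068 × 1.0674 = 1.1399832.
So r_nom = 13.99832%.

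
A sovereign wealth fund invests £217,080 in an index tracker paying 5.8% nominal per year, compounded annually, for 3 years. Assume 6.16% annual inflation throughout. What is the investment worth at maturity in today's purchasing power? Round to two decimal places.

£214,879.06

Nominal value at maturity: £217,080 × (1 + 5.8%)^3 ≈ £257,085.05.
Price-level factor over 3 years: (1 + 6.16%)^3 ≈ 1.1964174249.
The maturity value deflated by that factor is the answer in today's purchasing power.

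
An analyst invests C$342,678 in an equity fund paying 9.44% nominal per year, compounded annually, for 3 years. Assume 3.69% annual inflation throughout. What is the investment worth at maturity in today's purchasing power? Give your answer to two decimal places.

Nominal value at maturity: C$342,678 × (1 + 9.44%)^3 ≈ C$449,173.86.
Price-level factor over 3 years: (1 + 3.69%)^3 ≈ 1.1148350734.
Dividing the nominal maturity value by the price-level factor gives the value in today's money.

C$402,906.11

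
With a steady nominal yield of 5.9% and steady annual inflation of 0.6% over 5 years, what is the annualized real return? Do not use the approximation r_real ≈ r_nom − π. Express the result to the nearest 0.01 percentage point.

With constant rates the annual real return is the same each year: (1+5.9%)/(1+0.6%) − 1 = 0.05268.

5.27%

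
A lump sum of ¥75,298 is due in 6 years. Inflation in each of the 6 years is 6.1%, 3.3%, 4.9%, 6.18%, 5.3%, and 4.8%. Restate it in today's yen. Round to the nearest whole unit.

Price-level factor over 6 years: 1.061 × 1.033 × 1.049 × 1.0618 × 1.053 × 1.048 ≈ 1.3471736152.
Purchasing power today: ¥75,298 divided by that factor.

¥55,893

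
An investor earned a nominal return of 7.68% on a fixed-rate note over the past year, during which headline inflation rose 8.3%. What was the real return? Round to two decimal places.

Real return via the Fisher equation: (1 + 7.68%)/(1 + 8.3%) − 1 = 1.0768/1.083 − 1 ≈ -0.00572.

-0.57%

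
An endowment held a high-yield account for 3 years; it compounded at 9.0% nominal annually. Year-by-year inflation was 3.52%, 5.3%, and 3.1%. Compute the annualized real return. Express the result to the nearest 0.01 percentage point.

Cumulative inflation factor: 1.0352 × 1.053 × 1.031 ≈ 1.12386.
Nominal growth factor: 1.29503. Real growth factor = 1.29503 / 1.12386 ≈ 1.15231.
Annualized: 1.15231^(1/3) − 1 ≈ 0.04839.

4.84%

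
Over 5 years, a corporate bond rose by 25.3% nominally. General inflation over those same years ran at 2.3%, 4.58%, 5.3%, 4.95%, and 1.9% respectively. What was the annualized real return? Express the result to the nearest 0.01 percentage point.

0.79%

Cumulative inflation factor: 1.023 × 1.0458 × 1.053 × 1.0495 × 1.019 ≈ 1.20478.
Nominal growth factor: 1.25300. Real growth factor = 1.25300 / 1.20478 ≈ 1.04002.
Annualized: 1.04002^(1/5) − 1 ≈ 0.00788.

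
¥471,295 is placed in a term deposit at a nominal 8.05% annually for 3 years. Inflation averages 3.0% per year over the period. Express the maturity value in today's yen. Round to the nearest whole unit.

¥544,071

Nominal value at maturity: ¥471,295 × (1 + 8.05%)^3 ≈ ¥594,521.
Price-level factor over 3 years: (1 + 3.0%)^3 = 1.092727.
Dividing the nominal maturity value by the price-level factor gives the value in today's money.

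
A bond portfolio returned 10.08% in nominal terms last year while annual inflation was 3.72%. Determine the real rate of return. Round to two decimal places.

6.13%

Real return via the Fisher equation: (1 + 10.08%)/(1 + 3.72%) − 1 = 1.1008/1.0372 − 1 ≈ 0.06132.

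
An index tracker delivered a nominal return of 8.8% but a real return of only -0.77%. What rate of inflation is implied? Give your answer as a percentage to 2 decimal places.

From (1+r_nom) = (1+r_real)(1+π), we get 1+π = (1 + 8.8%)/(1 − 0.77%) = 1.088/0.9923 ≈ 1.09644.
So π ≈ 9.6443%.

9.64%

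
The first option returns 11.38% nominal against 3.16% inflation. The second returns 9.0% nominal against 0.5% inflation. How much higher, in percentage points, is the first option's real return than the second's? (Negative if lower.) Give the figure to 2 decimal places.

The first option real return: 1.1138/1.0316 − 1 = 7.968%.
The second real return: 1.090/1.005 − 1 = 8.458%.
Difference: 7.968 − 8.458 = -0.490 pp.

-0.49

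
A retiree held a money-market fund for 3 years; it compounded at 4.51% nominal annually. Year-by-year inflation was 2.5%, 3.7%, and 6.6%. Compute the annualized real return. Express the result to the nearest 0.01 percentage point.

0.25%

Cumulative inflation factor: 1.025 × 1.037 × 1.066 ≈ 1.13308.
Nominal growth factor: 1.14149. Real growth factor = 1.14149 / 1.13308 ≈ 1.00743.
Annualized: 1.00743^(1/3) − 1 ≈ 0.00247.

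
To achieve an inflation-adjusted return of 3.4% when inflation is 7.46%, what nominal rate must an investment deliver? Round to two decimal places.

11.11%

By the Fisher equation, 1 + r_nom = (1 + 3.4%)(1 + 7.46%) = 1.034 × 1.0746 = 1.1111364.
So r_nom = 11.11364%.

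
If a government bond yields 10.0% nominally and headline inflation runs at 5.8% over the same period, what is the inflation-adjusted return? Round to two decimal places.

Real return via the Fisher equation: (1 + 10.0%)/(1 + 5.8%) − 1 = 1.100/1.058 − 1 ≈ 0.03970.

3.97%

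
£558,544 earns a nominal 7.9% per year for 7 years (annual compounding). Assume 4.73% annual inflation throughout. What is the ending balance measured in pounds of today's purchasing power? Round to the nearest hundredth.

£688,192.25

Nominal value at maturity: £558,544 × (1 + 7.9%)^7 ≈ £951,059.10.
Price-level factor over 7 years: (1 + 4.73%)^7 ≈ 1.3819671658.
The maturity value deflated by that factor is the answer in today's purchasing power.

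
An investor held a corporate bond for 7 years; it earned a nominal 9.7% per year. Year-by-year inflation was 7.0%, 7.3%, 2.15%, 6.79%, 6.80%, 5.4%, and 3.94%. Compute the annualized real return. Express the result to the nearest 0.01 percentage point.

Cumulative inflation factor: 1.070 × 1.073 × 1.0215 × 1.0679 × 1.0680 × 1.054 × 1.0394 ≈ 1.46537.
Nominal growth factor: 1.91182. Real growth factor = 1.91182 / 1.46537 ≈ 1.30467.
Annualized: 1.30467^(1/7) − 1 ≈ 0.03872.

3.87%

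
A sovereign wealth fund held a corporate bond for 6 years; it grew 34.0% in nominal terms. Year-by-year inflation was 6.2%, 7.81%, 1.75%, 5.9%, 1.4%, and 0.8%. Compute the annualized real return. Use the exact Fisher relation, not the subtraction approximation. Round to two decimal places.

1.02%

Cumulative inflation factor: 1.062 × 1.0781 × 1.0175 × 1.059 × 1.014 × 1.008 ≈ 1.26099.
Nominal growth factor: 1.34000. Real growth factor = 1.34000 / 1.26099 ≈ 1.06266.
Annualized: 1.06266^(1/6) − 1 ≈ 0.01018.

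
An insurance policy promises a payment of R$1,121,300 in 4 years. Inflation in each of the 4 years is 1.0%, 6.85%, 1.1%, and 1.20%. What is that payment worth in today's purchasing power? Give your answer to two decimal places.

R$1,015,533.50

Price-level factor over 4 years: 1.010 × 1.0685 × 1.011 × 1.0120 ≈ 1.1041487074.
Purchasing power today: R$1,121,300 divided by that factor.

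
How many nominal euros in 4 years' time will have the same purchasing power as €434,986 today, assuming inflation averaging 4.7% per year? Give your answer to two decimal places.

Cumulative price-level factor: (1+4.7%)^4 ≈ 1.2016741717.
The nominal amount required is €434,986 scaled up by that factor.

€522,711.44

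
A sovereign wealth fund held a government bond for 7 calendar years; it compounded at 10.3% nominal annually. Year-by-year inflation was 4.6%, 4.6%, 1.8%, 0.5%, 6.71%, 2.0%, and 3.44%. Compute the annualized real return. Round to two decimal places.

6.71%

Cumulative inflation factor: 1.046 × 1.046 × 1.018 × 1.005 × 1.0671 × 1.020 × 1.0344 ≈ 1.26029.
Nominal growth factor: 1.98623. Real growth factor = 1.98623 / 1.26029 ≈ 1.57600.
Annualized: 1.57600^(1/7) − 1 ≈ 0.06714.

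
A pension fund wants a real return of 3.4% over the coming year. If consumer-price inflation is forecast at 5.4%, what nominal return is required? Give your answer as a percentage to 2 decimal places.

By the Fisher equation, 1 + r_nom = (1 + 3.4%)(1 + 5.4%) = 1.034 × 1.054 = 1.089836.
So r_nom = 8.9836%.

8.98%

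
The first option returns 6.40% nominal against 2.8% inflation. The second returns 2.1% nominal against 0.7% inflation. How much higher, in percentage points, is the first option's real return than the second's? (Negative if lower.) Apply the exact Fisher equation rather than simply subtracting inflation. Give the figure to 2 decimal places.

The first option real return: 1.0640/1.028 − 1 = 3.502%.
The second real return: 1.021/1.007 − 1 = 1.390%.
Difference: 3.502 − 1.390 = 2.112 pp.

2.11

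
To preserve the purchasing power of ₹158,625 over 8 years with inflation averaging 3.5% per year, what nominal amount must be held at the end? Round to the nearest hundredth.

Cumulative price-level factor: (1+3.5%)^8 ≈ 1.3168090370.
Multiplying ₹158,625 by the price-level factor gives the future nominal sum.

₹208,878.83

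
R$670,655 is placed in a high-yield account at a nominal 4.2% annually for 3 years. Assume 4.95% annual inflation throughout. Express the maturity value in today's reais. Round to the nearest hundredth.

Nominal value at maturity: R$670,655 × (1 + 4.2%)^3 ≈ R$758,756.32.
Price-level factor over 3 years: (1 + 4.95%)^3 ≈ 1.1559720374.
Dividing the nominal maturity value by the price-level factor gives the value in today's money.

R$656,379.48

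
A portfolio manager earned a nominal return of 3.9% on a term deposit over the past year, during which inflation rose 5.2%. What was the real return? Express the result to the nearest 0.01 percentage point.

-1.24%

Real return via the Fisher equation: (1 + 3.9%)/(1 + 5.2%) − 1 = 1.039/1.052 − 1 ≈ -0.01236.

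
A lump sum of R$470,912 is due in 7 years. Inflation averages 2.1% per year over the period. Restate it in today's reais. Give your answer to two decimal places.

Price-level factor over 7 years: (1 + 2.1%)^7 ≈ 1.1565920282.
Purchasing power today: R$470,912 divided by that factor.

R$407,154.80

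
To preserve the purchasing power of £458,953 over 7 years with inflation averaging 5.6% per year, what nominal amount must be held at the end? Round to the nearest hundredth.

£672,071.75

Cumulative price-level factor: (1+5.6%)^7 ≈ 1.4643585503.
Multiplying £458,953 by the price-level factor gives the future nominal sum.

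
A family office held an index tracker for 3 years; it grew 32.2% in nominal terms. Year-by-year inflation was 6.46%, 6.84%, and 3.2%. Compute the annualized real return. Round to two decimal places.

4.04%

Cumulative inflation factor: 1.0646 × 1.0684 × 1.032 ≈ 1.17382.
Nominal growth factor: 1.32200. Real growth factor = 1.32200 / 1.17382 ≈ 1.12624.
Annualized: 1.12624^(1/3) − 1 ≈ 0.04042.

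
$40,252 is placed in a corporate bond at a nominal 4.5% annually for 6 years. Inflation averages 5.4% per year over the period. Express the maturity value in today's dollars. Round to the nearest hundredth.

$38,233.28

Nominal value at maturity: $40,252 × (1 + 4.5%)^6 ≈ $52,418.57.
Price-level factor over 6 years: (1 + 5.4%)^6 ≈ 1.3710196056.
The maturity value deflated by that factor is the answer in today's purchasing power.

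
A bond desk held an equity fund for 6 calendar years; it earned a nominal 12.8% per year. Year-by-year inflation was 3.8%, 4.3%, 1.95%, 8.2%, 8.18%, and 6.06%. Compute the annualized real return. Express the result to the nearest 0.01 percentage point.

7.03%

Cumulative inflation factor: 1.038 × 1.043 × 1.0195 × 1.082 × 1.0818 × 1.0606 ≈ 1.37023.
Nominal growth factor: 2.05994. Real growth factor = 2.05994 / 1.37023 ≈ 1.50335.
Annualized: 1.50335^(1/6) − 1 ≈ 0.07031.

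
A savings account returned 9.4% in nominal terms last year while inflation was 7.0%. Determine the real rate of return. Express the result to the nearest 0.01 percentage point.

2.24%

Real return via the Fisher equation: (1 + 9.4%)/(1 + 7.0%) − 1 = 1.094/1.070 − 1 ≈ 0.02243.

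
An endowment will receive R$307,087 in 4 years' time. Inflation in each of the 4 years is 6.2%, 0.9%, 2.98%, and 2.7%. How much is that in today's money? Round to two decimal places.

Price-level factor over 4 years: 1.062 × 1.009 × 1.0298 × 1.027 ≈ 1.1332846700.
Purchasing power today: R$307,087 divided by that factor.

R$270,970.75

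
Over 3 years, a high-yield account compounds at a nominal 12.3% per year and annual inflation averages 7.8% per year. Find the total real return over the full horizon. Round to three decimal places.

The annual real rate is (1+12.3%)/(1+7.8%) − 1 = 4.1744%.
Compounded over 3 years: (1 + 0.041744)^3 − 1 ≈ 0.13053.

13.053%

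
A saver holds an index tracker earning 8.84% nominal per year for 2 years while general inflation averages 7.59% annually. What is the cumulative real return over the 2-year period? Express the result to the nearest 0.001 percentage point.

2.337%

The annual real rate is (1+8.84%)/(1+7.59%) − 1 = 1.1618%.
Compounded over 2 years: (1 + 0.011618)^2 − 1 ≈ 0.02337.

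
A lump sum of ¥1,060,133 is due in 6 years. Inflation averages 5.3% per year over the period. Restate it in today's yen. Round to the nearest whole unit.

Price-level factor over 6 years: (1 + 5.3%)^6 ≈ 1.3632334286.
Purchasing power today: ¥1,060,133 divided by that factor.

¥777,661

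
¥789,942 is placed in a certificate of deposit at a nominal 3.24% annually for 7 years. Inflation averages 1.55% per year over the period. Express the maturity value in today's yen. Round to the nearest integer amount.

¥886,690

Nominal value at maturity: ¥789,942 × (1 + 3.24%)^7 ≈ ¥987,487.
Price-level factor over 7 years: (1 + 1.55%)^7 ≈ 1.1136776247.
Dividing the nominal maturity value by the price-level factor gives the value in today's money.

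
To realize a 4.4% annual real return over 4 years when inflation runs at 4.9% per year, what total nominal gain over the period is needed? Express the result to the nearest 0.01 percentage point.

43.85%

Required annual nominal rate: (1+4.4%)(1+4.9%) − 1 = 9.5156%.
Cumulative over 4 years: (1 + 0.095156)^4 − 1 ≈ 0.43848.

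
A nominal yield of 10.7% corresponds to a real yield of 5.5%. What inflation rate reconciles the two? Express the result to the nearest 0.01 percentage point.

4.93%

From (1+r_nom) = (1+r_real)(1+π), we get 1+π = (1 + 10.7%)/(1 + 5.5%) = 1.107/1.055 ≈ 1.04929.
So π ≈ 4.9289%.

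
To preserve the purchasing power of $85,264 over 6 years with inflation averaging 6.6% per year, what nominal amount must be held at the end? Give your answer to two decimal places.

$125,114.87

Cumulative price-level factor: (1+6.6%)^6 ≈ 1.4673821377.
Multiplying $85,264 by the price-level factor gives the future nominal sum.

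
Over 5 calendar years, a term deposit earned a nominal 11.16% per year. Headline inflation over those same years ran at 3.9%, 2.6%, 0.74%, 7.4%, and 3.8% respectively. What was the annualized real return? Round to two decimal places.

Cumulative inflation factor: 1.039 × 1.026 × 1.0074 × 1.074 × 1.038 ≈ 1.19720.
Nominal growth factor: 1.69724. Real growth factor = 1.69724 / 1.19720 ≈ 1.41767.
Annualized: 1.41767^(1/5) − 1 ≈ 0.07230.

7.23%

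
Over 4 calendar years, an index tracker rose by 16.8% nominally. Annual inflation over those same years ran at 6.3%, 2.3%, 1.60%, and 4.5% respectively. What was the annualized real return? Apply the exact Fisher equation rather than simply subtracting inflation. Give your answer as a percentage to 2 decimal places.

Cumulative inflation factor: 1.063 × 1.023 × 1.0160 × 1.045 ≈ 1.15457.
Nominal growth factor: 1.16800. Real growth factor = 1.16800 / 1.15457 ≈ 1.01164.
Annualized: 1.01164^(1/4) − 1 ≈ 0.00290.

0.29%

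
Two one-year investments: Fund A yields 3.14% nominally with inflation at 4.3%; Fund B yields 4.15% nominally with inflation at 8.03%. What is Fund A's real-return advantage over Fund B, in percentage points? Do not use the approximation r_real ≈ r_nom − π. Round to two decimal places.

2.48

Fund A real return: 1.0314/1.043 − 1 = -1.112%.
Fund B real return: 1.0415/1.0803 − 1 = -3.592%.
Difference: -1.112 − (-3.592) = 2.480 pp.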